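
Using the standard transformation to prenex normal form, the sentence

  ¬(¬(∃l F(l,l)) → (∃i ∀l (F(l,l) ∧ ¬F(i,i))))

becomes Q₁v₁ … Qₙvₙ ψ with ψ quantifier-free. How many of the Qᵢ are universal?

First replace A → B with ¬A ∨ B.
  ¬(¬¬(∃l F(l,l)) ∨ (∃i ∀l (F(l,l) ∧ ¬F(i,i))))
Drive negations inward (¬∀x A ≡ ∃x ¬A, ¬∃x A ≡ ∀x ¬A, De Morgan for ∧/∨):
  (∀l ¬F(l,l)) ∧ (∀i ∃l (¬F(l,l) ∨ F(i,i)))
Rename bound variables to avoid capture: l↦p.
  (∀l ¬F(l,l)) ∧ (∀i ∃p (¬F(p,p) ∨ F(i,i)))
Extract every quantifier outward, since the variables are now distinct and don't occur free across branches:
  ∀l ∀i ∃p (¬F(l,l) ∧ (¬F(p,p) ∨ F(i,i)))
The prefix is ∀l ∀i ∃p: 2 universal, 1 existential.

2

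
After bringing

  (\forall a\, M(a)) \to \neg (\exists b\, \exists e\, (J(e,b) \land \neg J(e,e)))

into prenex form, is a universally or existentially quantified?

existential

Rewrite implications/biconditionals: A → B as ¬A ∨ B.
  \neg (\forall a\, M(a)) \lor \neg (\exists b\, \exists e\, (J(e,b) \land \neg J(e,e)))
Drive negations inward (¬∀x A ≡ ∃x ¬A, ¬∃x A ≡ ∀x ¬A, De Morgan for ∧/∨):
  (\exists a\, \neg M(a)) \lor (\forall b\, \forall e\, (\neg J(e,b) \lor J(e,e)))
Finally move all quantifiers to the prefix:
  \exists a\, \forall b\, \forall e\, (\neg M(a) \lor \neg J(e,b) \lor J(e,e))
The quantifier \forall a sits under an odd number of negations (counting the antecedent side of each →), so it flips to \exists a.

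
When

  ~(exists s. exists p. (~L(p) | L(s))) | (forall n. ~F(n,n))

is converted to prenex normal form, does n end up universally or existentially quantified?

universal

Drive negations inward (¬∀x A ≡ ∃x ¬A, ¬∃x A ≡ ∀x ¬A, De Morgan for ∧/∨):
  (forall s. forall p. (L(p) & ~L(s))) | (forall n. ~F(n,n))
Extract every quantifier outward, since the variables are now distinct and don't occur free across branches:
  forall s. forall p. forall n. (L(p) & ~L(s) | ~F(n,n))
The quantifier forall n sits under an even number of negations, so it remains universal.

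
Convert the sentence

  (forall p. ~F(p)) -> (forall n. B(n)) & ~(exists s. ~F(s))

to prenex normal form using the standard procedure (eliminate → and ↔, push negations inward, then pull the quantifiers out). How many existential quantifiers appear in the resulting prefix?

1

Rewrite implications/biconditionals: A → B as ¬A ∨ B.
  ~(forall p. ~F(p)) | (forall n. B(n)) & ~(exists s. ~F(s))
Move each ¬ inward, flipping quantifiers it crosses:
  (exists p. F(p)) | (forall n. B(n)) & (forall s. F(s))
All bound variables are already distinct, so no renaming is needed.
Pull the quantifiers to the front (each side's bound variable is not free in the other side):
  exists p. forall n. forall s. (F(p) | B(n) & F(s))
The prefix is exists p forall n forall s: 2 universal, 1 existential.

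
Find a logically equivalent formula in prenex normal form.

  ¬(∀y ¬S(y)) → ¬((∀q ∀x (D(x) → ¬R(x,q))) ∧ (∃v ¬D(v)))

Eliminate → and ↔ using ¬ and ∨.
  ¬¬(∀y ¬S(y)) ∨ ¬((∀q ∀x (¬D(x) ∨ ¬R(x,q))) ∧ (∃v ¬D(v)))
Drive negations inward (¬∀x A ≡ ∃x ¬A, ¬∃x A ≡ ∀x ¬A, De Morgan for ∧/∨):
  (∀y ¬S(y)) ∨ (∃q ∃x (D(x) ∧ R(x,q))) ∨ (∀v D(v))
All bound variables are already distinct, so no renaming is needed.
Extract every quantifier outward, since the variables are now distinct and don't occur free across branches:
  ∀y ∃q ∃x ∀v (¬S(y) ∨ D(x) ∧ R(x,q) ∨ D(v))

∀y ∃q ∃x ∀v (¬S(y) ∨ D(x) ∧ R(x,q) ∨ D(v))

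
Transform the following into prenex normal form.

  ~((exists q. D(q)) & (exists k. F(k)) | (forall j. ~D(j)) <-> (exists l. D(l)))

First replace A → B with ¬A ∨ B; A ↔ B as (¬A ∨ B) ∧ (¬B ∨ A).
  ~((~((exists q. D(q)) & (exists k. F(k)) | (forall j. ~D(j))) | (exists l. D(l))) & (~(exists l. D(l)) | (exists q. D(q)) & (exists k. F(k)) | (forall j. ~D(j))))
Push ¬ through the quantifiers and connectives to reach negation normal form:
  ((exists q. D(q)) & (exists k. F(k)) | (forall j. ~D(j))) & (forall l. ~D(l)) | (exists l. D(l)) & ((forall q. ~D(q)) | (forall k. ~F(k))) & (exists j. D(j))
Rename bound variables to avoid capture: l↦a, q↦b, k↦y1, j↦s.
  ((exists q. D(q)) & (exists k. F(k)) | (forall j. ~D(j))) & (forall l. ~D(l)) | (exists a. D(a)) & ((forall b. ~D(b)) | (forall y1. ~F(y1))) & (exists s. D(s))
Finally move all quantifiers to the prefix:
  exists q. exists k. forall j. forall l. exists a. forall b. forall y1. exists s. ((D(q) & F(k) | ~D(j)) & ~D(l) | D(a) & (~D(b) | ~F(y1)) & D(s))

exists q. exists k. forall j. forall l. exists a. forall b. forall y1. exists s. ((D(q) & F(k) | ~D(j)) & ~D(l) | D(a) & (~D(b) | ~F(y1)) & D(s))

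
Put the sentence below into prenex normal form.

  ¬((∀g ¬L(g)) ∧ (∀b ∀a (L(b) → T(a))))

∃g ∃b ∃a (L(g) ∨ L(b) ∧ ¬T(a))

Eliminate → and ↔ using ¬ and ∨.
  ¬((∀g ¬L(g)) ∧ (∀b ∀a (¬L(b) ∨ T(a))))
Drive negations inward (¬∀x A ≡ ∃x ¬A, ¬∃x A ≡ ∀x ¬A, De Morgan for ∧/∨):
  (∃g L(g)) ∨ (∃b ∃a (L(b) ∧ ¬T(a)))
Extract every quantifier outward, since the variables are now distinct and don't occur free across branches:
  ∃g ∃b ∃a (L(g) ∨ L(b) ∧ ¬T(a))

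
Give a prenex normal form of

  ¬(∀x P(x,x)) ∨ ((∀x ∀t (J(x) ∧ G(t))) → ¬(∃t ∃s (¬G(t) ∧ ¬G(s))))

Rewrite implications/biconditionals: A → B as ¬A ∨ B.
  ¬(∀x P(x,x)) ∨ ¬(∀x ∀t (J(x) ∧ G(t))) ∨ ¬(∃t ∃s (¬G(t) ∧ ¬G(s)))
Push ¬ through the quantifiers and connectives to reach negation normal form:
  (∃x ¬P(x,x)) ∨ (∃x ∃t (¬J(x) ∨ ¬G(t))) ∨ (∀t ∀s (G(t) ∨ G(s)))
Give each quantifier a distinct variable: x↦a, t↦y1.
  (∃x ¬P(x,x)) ∨ (∃a ∃t (¬J(a) ∨ ¬G(t))) ∨ (∀y1 ∀s (G(y1) ∨ G(s)))
Finally move all quantifiers to the prefix:
  ∃x ∃a ∃t ∀y1 ∀s (¬P(x,x) ∨ ¬J(a) ∨ ¬G(t) ∨ G(y1) ∨ G(s))

∃x ∃a ∃t ∀y1 ∀s (¬P(x,x) ∨ ¬J(a) ∨ ¬G(t) ∨ G(y1) ∨ G(s))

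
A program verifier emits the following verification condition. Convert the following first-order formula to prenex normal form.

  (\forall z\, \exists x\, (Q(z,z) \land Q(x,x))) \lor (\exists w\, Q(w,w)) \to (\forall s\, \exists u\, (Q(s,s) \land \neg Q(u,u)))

Eliminate → and ↔ using ¬ and ∨.
  \neg ((\forall z\, \exists x\, (Q(z,z) \land Q(x,x))) \lor (\exists w\, Q(w,w))) \lor (\forall s\, \exists u\, (Q(s,s) \land \neg Q(u,u)))
Move each ¬ inward, flipping quantifiers it crosses:
  (\exists z\, \forall x\, (\neg Q(z,z) \lor \neg Q(x,x))) \land (\forall w\, \neg Q(w,w)) \lor (\forall s\, \exists u\, (Q(s,s) \land \neg Q(u,u)))
Extract every quantifier outward, since the variables are now distinct and don't occur free across branches:
  \exists z\, \forall x\, \forall w\, \forall s\, \exists u\, ((\neg Q(z,z) \lor \neg Q(x,x)) \land \neg Q(w,w) \lor Q(s,s) \land \neg Q(u,u))

\exists z\, \forall x\, \forall w\, \forall s\, \exists u\, ((\neg Q(z,z) \lor \neg Q(x,x)) \land \neg Q(w,w) \lor Q(s,s) \land \neg Q(u,u))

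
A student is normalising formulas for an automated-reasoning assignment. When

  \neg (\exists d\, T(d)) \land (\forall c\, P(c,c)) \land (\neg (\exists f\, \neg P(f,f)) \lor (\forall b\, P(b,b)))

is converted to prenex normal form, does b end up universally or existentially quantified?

universal

Drive negations inward (¬∀x A ≡ ∃x ¬A, ¬∃x A ≡ ∀x ¬A, De Morgan for ∧/∨):
  (\forall d\, \neg T(d)) \land (\forall c\, P(c,c)) \land ((\forall f\, P(f,f)) \lor (\forall b\, P(b,b)))
All bound variables are already distinct, so no renaming is needed.
Finally move all quantifiers to the prefix:
  \forall d\, \forall c\, \forall f\, \forall b\, (\neg T(d) \land P(c,c) \land (P(f,f) \lor P(b,b)))
The quantifier \forall b sits under an even number of negations, so it remains universal.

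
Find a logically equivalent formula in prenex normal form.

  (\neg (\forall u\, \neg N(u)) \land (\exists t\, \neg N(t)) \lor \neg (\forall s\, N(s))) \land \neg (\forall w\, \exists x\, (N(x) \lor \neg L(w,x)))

\exists u\, \exists t\, \exists s\, \exists w\, \forall x\, ((N(u) \land \neg N(t) \lor \neg N(s)) \land \neg N(x) \land L(w,x))

Drive negations inward (¬∀x A ≡ ∃x ¬A, ¬∃x A ≡ ∀x ¬A, De Morgan for ∧/∨):
  ((\exists u\, N(u)) \land (\exists t\, \neg N(t)) \lor (\exists s\, \neg N(s))) \land (\exists w\, \forall x\, (\neg N(x) \land L(w,x)))
All bound variables are already distinct, so no renaming is needed.
Extract every quantifier outward, since the variables are now distinct and don't occur free across branches:
  \exists u\, \exists t\, \exists s\, \exists w\, \forall x\, ((N(u) \land \neg N(t) \lor \neg N(s)) \land \neg N(x) \land L(w,x))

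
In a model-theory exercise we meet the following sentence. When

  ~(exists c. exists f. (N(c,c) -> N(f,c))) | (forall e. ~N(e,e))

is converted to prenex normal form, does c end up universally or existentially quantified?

Eliminate → and ↔ using ¬ and ∨.
  ~(exists c. exists f. (~N(c,c) | N(f,c))) | (forall e. ~N(e,e))
Drive negations inward (¬∀x A ≡ ∃x ¬A, ¬∃x A ≡ ∀x ¬A, De Morgan for ∧/∨):
  (forall c. forall f. (N(c,c) & ~N(f,c))) | (forall e. ~N(e,e))
All bound variables are already distinct, so no renaming is needed.
Extract every quantifier outward, since the variables are now distinct and don't occur free across branches:
  forall c. forall f. forall e. (N(c,c) & ~N(f,c) | ~N(e,e))
The quantifier exists c sits under an odd number of negations (counting the antecedent side of each →), so it flips to forall c.

universal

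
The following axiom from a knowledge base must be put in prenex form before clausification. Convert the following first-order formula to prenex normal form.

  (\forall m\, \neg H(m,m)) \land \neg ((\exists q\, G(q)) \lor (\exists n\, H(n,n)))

\forall m\, \forall q\, \forall n\, (\neg H(m,m) \land \neg G(q) \land \neg H(n,n))

Push ¬ through the quantifiers and connectives to reach negation normal form:
  (\forall m\, \neg H(m,m)) \land (\forall q\, \neg G(q)) \land (\forall n\, \neg H(n,n))
All bound variables are already distinct, so no renaming is needed.
Pull the quantifiers to the front (each side's bound variable is not free in the other side):
  \forall m\, \forall q\, \forall n\, (\neg H(m,m) \land \neg G(q) \land \neg H(n,n))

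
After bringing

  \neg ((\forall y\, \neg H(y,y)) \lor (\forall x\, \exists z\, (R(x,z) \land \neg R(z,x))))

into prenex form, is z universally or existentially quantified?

universal

Drive negations inward (¬∀x A ≡ ∃x ¬A, ¬∃x A ≡ ∀x ¬A, De Morgan for ∧/∨):
  (\exists y\, H(y,y)) \land (\exists x\, \forall z\, (\neg R(x,z) \lor R(z,x)))
All bound variables are already distinct, so no renaming is needed.
Finally move all quantifiers to the prefix:
  \exists y\, \exists x\, \forall z\, (H(y,y) \land (\neg R(x,z) \lor R(z,x)))
The quantifier \exists z sits under an odd number of negations, so it flips to \forall z.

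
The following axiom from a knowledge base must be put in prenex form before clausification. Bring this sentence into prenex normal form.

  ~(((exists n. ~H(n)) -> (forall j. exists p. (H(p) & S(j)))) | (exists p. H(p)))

Eliminate → and ↔ using ¬ and ∨.
  ~(~(exists n. ~H(n)) | (forall j. exists p. (H(p) & S(j))) | (exists p. H(p)))
Push ¬ through the quantifiers and connectives to reach negation normal form:
  (exists n. ~H(n)) & (exists j. forall p. (~H(p) | ~S(j))) & (forall p. ~H(p))
Standardize variables apart so no two quantifiers bind the same name: p↦u.
  (exists n. ~H(n)) & (exists j. forall p. (~H(p) | ~S(j))) & (forall u. ~H(u))
Finally move all quantifiers to the prefix:
  exists n. exists j. forall p. forall u. (~H(n) & (~H(p) | ~S(j)) & ~H(u))

exists n. exists j. forall p. forall u. (~H(n) & (~H(p) | ~S(j)) & ~H(u))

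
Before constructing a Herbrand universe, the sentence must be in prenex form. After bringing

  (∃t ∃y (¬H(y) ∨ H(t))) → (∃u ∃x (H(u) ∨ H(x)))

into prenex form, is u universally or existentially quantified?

Rewrite implications/biconditionals: A → B as ¬A ∨ B.
  ¬(∃t ∃y (¬H(y) ∨ H(t))) ∨ (∃u ∃x (H(u) ∨ H(x)))
Move each ¬ inward, flipping quantifiers it crosses:
  (∀t ∀y (H(y) ∧ ¬H(t))) ∨ (∃u ∃x (H(u) ∨ H(x)))
All bound variables are already distinct, so no renaming is needed.
Finally move all quantifiers to the prefix:
  ∀t ∀y ∃u ∃x (H(y) ∧ ¬H(t) ∨ H(u) ∨ H(x))
The quantifier ∃u sits under an even number of negations (counting the antecedent side of each →), so it remains existential.

existential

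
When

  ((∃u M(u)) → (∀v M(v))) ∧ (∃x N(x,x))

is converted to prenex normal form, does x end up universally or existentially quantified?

existential

Eliminate → and ↔ using ¬ and ∨.
  (¬(∃u M(u)) ∨ (∀v M(v))) ∧ (∃x N(x,x))
Move each ¬ inward, flipping quantifiers it crosses:
  ((∀u ¬M(u)) ∨ (∀v M(v))) ∧ (∃x N(x,x))
All bound variables are already distinct, so no renaming is needed.
Extract every quantifier outward, since the variables are now distinct and don't occur free across branches:
  ∀u ∀v ∃x ((¬M(u) ∨ M(v)) ∧ N(x,x))
The quantifier ∃x sits under an even number of negations (counting the antecedent side of each →), so it remains existential.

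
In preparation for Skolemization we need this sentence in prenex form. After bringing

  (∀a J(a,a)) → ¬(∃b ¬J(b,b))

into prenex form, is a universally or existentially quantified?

existential

First replace A → B with ¬A ∨ B.
  ¬(∀a J(a,a)) ∨ ¬(∃b ¬J(b,b))
Push ¬ through the quantifiers and connectives to reach negation normal form:
  (∃a ¬J(a,a)) ∨ (∀b J(b,b))
All bound variables are already distinct, so no renaming is needed.
Finally move all quantifiers to the prefix:
  ∃a ∀b (¬J(a,a) ∨ J(b,b))
The quantifier ∀a sits under an odd number of negations (counting the antecedent side of each →), so it flips to ∃a.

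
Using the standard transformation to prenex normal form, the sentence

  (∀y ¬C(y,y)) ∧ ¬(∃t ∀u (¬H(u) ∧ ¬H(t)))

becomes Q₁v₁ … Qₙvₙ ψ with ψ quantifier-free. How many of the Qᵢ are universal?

2

Drive negations inward (¬∀x A ≡ ∃x ¬A, ¬∃x A ≡ ∀x ¬A, De Morgan for ∧/∨):
  (∀y ¬C(y,y)) ∧ (∀t ∃u (H(u) ∨ H(t)))
Pull the quantifiers to the front (each side's bound variable is not free in the other side):
  ∀y ∀t ∃u (¬C(y,y) ∧ (H(u) ∨ H(t)))
The prefix is ∀y ∀t ∃u: 2 universal, 1 existential.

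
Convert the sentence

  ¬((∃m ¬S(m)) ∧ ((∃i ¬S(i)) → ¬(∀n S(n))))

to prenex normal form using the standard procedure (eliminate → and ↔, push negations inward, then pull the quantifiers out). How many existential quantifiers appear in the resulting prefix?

First replace A → B with ¬A ∨ B.
  ¬((∃m ¬S(m)) ∧ (¬(∃i ¬S(i)) ∨ ¬(∀n S(n))))
Push ¬ through the quantifiers and connectives to reach negation normal form:
  (∀m S(m)) ∨ (∃i ¬S(i)) ∧ (∀n S(n))
All bound variables are already distinct, so no renaming is needed.
Finally move all quantifiers to the prefix:
  ∀m ∃i ∀n (S(m) ∨ ¬S(i) ∧ S(n))
The prefix is ∀m ∃i ∀n: 2 universal, 1 existential.

1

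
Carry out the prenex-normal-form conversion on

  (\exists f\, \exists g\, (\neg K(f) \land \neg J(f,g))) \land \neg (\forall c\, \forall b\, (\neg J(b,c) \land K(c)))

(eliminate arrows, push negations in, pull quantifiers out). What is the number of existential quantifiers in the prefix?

4

Move each ¬ inward, flipping quantifiers it crosses:
  (\exists f\, \exists g\, (\neg K(f) \land \neg J(f,g))) \land (\exists c\, \exists b\, (J(b,c) \lor \neg K(c)))
All bound variables are already distinct, so no renaming is needed.
Finally move all quantifiers to the prefix:
  \exists f\, \exists g\, \exists c\, \exists b\, (\neg K(f) \land \neg J(f,g) \land (J(b,c) \lor \neg K(c)))
The prefix is \exists f \exists g \exists c \exists b: 0 universal, 4 existential.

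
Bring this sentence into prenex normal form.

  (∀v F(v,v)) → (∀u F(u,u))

First replace A → B with ¬A ∨ B.
  ¬(∀v F(v,v)) ∨ (∀u F(u,u))
Move each ¬ inward, flipping quantifiers it crosses:
  (∃v ¬F(v,v)) ∨ (∀u F(u,u))
Pull the quantifiers to the front (each side's bound variable is not free in the other side):
  ∃v ∀u (¬F(v,v) ∨ F(u,u))

∃v ∀u (¬F(v,v) ∨ F(u,u))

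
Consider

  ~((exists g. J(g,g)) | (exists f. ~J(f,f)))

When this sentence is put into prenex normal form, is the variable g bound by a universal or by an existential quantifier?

universal

Push ¬ through the quantifiers and connectives to reach negation normal form:
  (forall g. ~J(g,g)) & (forall f. J(f,f))
All bound variables are already distinct, so no renaming is needed.
Extract every quantifier outward, since the variables are now distinct and don't occur free across branches:
  forall g. forall f. (~J(g,g) & J(f,f))
The quantifier exists g sits under an odd number of negations, so it flips to forall g.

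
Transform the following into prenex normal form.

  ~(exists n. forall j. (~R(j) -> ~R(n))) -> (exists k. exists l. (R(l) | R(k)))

exists n. forall j. exists k. exists l. (R(j) | ~R(n) | R(l) | R(k))

Eliminate → and ↔ using ¬ and ∨.
  ~~(exists n. forall j. (~~R(j) | ~R(n))) | (exists k. exists l. (R(l) | R(k)))
Push ¬ through the quantifiers and connectives to reach negation normal form:
  (exists n. forall j. (R(j) | ~R(n))) | (exists k. exists l. (R(l) | R(k)))
All bound variables are already distinct, so no renaming is needed.
Finally move all quantifiers to the prefix:
  exists n. forall j. exists k. exists l. (R(j) | ~R(n) | R(l) | R(k))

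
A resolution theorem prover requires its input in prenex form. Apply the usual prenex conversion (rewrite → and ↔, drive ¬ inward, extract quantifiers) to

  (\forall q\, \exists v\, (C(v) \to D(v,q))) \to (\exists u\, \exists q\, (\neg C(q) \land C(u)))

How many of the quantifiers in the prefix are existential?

3

Rewrite implications/biconditionals: A → B as ¬A ∨ B.
  \neg (\forall q\, \exists v\, (\neg C(v) \lor D(v,q))) \lor (\exists u\, \exists q\, (\neg C(q) \land C(u)))
Move each ¬ inward, flipping quantifiers it crosses:
  (\exists q\, \forall v\, (C(v) \land \neg D(v,q))) \lor (\exists u\, \exists q\, (\neg C(q) \land C(u)))
Give each quantifier a distinct variable: q↦r.
  (\exists q\, \forall v\, (C(v) \land \neg D(v,q))) \lor (\exists u\, \exists r\, (\neg C(r) \land C(u)))
Extract every quantifier outward, since the variables are now distinct and don't occur free across branches:
  \exists q\, \forall v\, \exists u\, \exists r\, (C(v) \land \neg D(v,q) \lor \neg C(r) \land C(u))
The prefix is \exists q \forall v \exists u \exists r: 1 universal, 3 existential.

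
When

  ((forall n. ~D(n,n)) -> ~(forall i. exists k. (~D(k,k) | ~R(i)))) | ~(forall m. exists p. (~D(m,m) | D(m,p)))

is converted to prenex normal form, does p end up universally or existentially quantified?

universal

Rewrite implications/biconditionals: A → B as ¬A ∨ B.
  ~(forall n. ~D(n,n)) | ~(forall i. exists k. (~D(k,k) | ~R(i))) | ~(forall m. exists p. (~D(m,m) | D(m,p)))
Drive negations inward (¬∀x A ≡ ∃x ¬A, ¬∃x A ≡ ∀x ¬A, De Morgan for ∧/∨):
  (exists n. D(n,n)) | (exists i. forall k. (D(k,k) & R(i))) | (exists m. forall p. (D(m,m) & ~D(m,p)))
All bound variables are already distinct, so no renaming is needed.
Finally move all quantifiers to the prefix:
  exists n. exists i. forall k. exists m. forall p. (D(n,n) | D(k,k) & R(i) | D(m,m) & ~D(m,p))
The quantifier exists p sits under an odd number of negations (counting the antecedent side of each →), so it flips to forall p.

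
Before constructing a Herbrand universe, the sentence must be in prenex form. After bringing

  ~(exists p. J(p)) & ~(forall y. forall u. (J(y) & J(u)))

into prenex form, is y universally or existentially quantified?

Move each ¬ inward, flipping quantifiers it crosses:
  (forall p. ~J(p)) & (exists y. exists u. (~J(y) | ~J(u)))
Pull the quantifiers to the front (each side's bound variable is not free in the other side):
  forall p. exists y. exists u. (~J(p) & (~J(y) | ~J(u)))
The quantifier forall y sits under an odd number of negations, so it flips to exists y.

existential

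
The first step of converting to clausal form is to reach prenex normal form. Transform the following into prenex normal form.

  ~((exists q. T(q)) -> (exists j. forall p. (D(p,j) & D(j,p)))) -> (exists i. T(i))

Rewrite implications/biconditionals: A → B as ¬A ∨ B.
  ~~(~(exists q. T(q)) | (exists j. forall p. (D(p,j) & D(j,p)))) | (exists i. T(i))
Drive negations inward (¬∀x A ≡ ∃x ¬A, ¬∃x A ≡ ∀x ¬A, De Morgan for ∧/∨):
  (forall q. ~T(q)) | (exists j. forall p. (D(p,j) & D(j,p))) | (exists i. T(i))
Extract every quantifier outward, since the variables are now distinct and don't occur free across branches:
  forall q. exists j. forall p. exists i. (~T(q) | D(p,j) & D(j,p) | T(i))

forall q. exists j. forall p. exists i. (~T(q) | D(p,j) & D(j,p) | T(i))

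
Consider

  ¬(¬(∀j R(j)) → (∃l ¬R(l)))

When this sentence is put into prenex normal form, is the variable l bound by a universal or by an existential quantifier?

Rewrite implications/biconditionals: A → B as ¬A ∨ B.
  ¬(¬¬(∀j R(j)) ∨ (∃l ¬R(l)))
Drive negations inward (¬∀x A ≡ ∃x ¬A, ¬∃x A ≡ ∀x ¬A, De Morgan for ∧/∨):
  (∃j ¬R(j)) ∧ (∀l R(l))
All bound variables are already distinct, so no renaming is needed.
Pull the quantifiers to the front (each side's bound variable is not free in the other side):
  ∃j ∀l (¬R(j) ∧ R(l))
The quantifier ∃l sits under an odd number of negations (counting the antecedent side of each →), so it flips to ∀l.

universal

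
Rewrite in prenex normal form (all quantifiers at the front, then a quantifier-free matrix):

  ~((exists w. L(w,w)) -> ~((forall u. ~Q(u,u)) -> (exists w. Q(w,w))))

exists w. exists u. exists y. (L(w,w) & (Q(u,u) | Q(y,y)))

Eliminate → and ↔ using ¬ and ∨.
  ~(~(exists w. L(w,w)) | ~(~(forall u. ~Q(u,u)) | (exists w. Q(w,w))))
Push ¬ through the quantifiers and connectives to reach negation normal form:
  (exists w. L(w,w)) & ((exists u. Q(u,u)) | (exists w. Q(w,w)))
Give each quantifier a distinct variable: w↦y.
  (exists w. L(w,w)) & ((exists u. Q(u,u)) | (exists y. Q(y,y)))
Finally move all quantifiers to the prefix:
  exists w. exists u. exists y. (L(w,w) & (Q(u,u) | Q(y,y)))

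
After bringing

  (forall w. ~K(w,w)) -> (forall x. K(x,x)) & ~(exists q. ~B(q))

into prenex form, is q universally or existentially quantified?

Rewrite implications/biconditionals: A → B as ¬A ∨ B.
  ~(forall w. ~K(w,w)) | (forall x. K(x,x)) & ~(exists q. ~B(q))
Push ¬ through the quantifiers and connectives to reach negation normal form:
  (exists w. K(w,w)) | (forall x. K(x,x)) & (forall q. B(q))
Finally move all quantifiers to the prefix:
  exists w. forall x. forall q. (K(w,w) | K(x,x) & B(q))
The quantifier exists q sits under an odd number of negations (counting the antecedent side of each →), so it flips to forall q.

universal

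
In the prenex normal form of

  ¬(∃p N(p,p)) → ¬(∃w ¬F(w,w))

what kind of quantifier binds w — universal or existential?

universal

Eliminate → and ↔ using ¬ and ∨.
  ¬¬(∃p N(p,p)) ∨ ¬(∃w ¬F(w,w))
Drive negations inward (¬∀x A ≡ ∃x ¬A, ¬∃x A ≡ ∀x ¬A, De Morgan for ∧/∨):
  (∃p N(p,p)) ∨ (∀w F(w,w))
All bound variables are already distinct, so no renaming is needed.
Extract every quantifier outward, since the variables are now distinct and don't occur free across branches:
  ∃p ∀w (N(p,p) ∨ F(w,w))
The quantifier ∃w sits under an odd number of negations (counting the antecedent side of each →), so it flips to ∀w.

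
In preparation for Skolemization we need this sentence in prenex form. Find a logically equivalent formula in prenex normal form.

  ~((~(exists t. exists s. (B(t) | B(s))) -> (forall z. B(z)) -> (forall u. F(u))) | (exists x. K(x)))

forall t. forall s. forall z. exists u. forall x. (~B(t) & ~B(s) & B(z) & ~F(u) & ~K(x))

Eliminate → and ↔ using ¬ and ∨.
  ~(~~(exists t. exists s. (B(t) | B(s))) | ~(forall z. B(z)) | (forall u. F(u)) | (exists x. K(x)))
Move each ¬ inward, flipping quantifiers it crosses:
  (forall t. forall s. (~B(t) & ~B(s))) & (forall z. B(z)) & (exists u. ~F(u)) & (forall x. ~K(x))
Pull the quantifiers to the front (each side's bound variable is not free in the other side):
  forall t. forall s. forall z. exists u. forall x. (~B(t) & ~B(s) & B(z) & ~F(u) & ~K(x))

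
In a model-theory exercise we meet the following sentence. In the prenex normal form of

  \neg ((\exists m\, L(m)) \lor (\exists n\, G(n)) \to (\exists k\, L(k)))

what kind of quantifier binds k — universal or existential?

universal

First replace A → B with ¬A ∨ B.
  \neg (\neg ((\exists m\, L(m)) \lor (\exists n\, G(n))) \lor (\exists k\, L(k)))
Move each ¬ inward, flipping quantifiers it crosses:
  ((\exists m\, L(m)) \lor (\exists n\, G(n))) \land (\forall k\, \neg L(k))
All bound variables are already distinct, so no renaming is needed.
Extract every quantifier outward, since the variables are now distinct and don't occur free across branches:
  \exists m\, \exists n\, \forall k\, ((L(m) \lor G(n)) \land \neg L(k))
The quantifier \exists k sits under an odd number of negations (counting the antecedent side of each →), so it flips to \forall k.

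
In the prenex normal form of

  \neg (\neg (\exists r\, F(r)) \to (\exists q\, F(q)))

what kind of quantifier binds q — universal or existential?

universal

Rewrite implications/biconditionals: A → B as ¬A ∨ B.
  \neg (\neg \neg (\exists r\, F(r)) \lor (\exists q\, F(q)))
Move each ¬ inward, flipping quantifiers it crosses:
  (\forall r\, \neg F(r)) \land (\forall q\, \neg F(q))
All bound variables are already distinct, so no renaming is needed.
Pull the quantifiers to the front (each side's bound variable is not free in the other side):
  \forall r\, \forall q\, (\neg F(r) \land \neg F(q))
The quantifier \exists q sits under an odd number of negations (counting the antecedent side of each →), so it flips to \forall q.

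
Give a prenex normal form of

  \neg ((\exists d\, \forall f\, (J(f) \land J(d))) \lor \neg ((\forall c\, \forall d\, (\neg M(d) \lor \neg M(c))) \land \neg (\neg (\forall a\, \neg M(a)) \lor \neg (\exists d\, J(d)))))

\forall d\, \exists f\, \forall c\, \forall z\, \forall a\, \exists x\, ((\neg J(f) \lor \neg J(d)) \land (\neg M(z) \lor \neg M(c)) \land \neg M(a) \land J(x))

Move each ¬ inward, flipping quantifiers it crosses:
  (\forall d\, \exists f\, (\neg J(f) \lor \neg J(d))) \land (\forall c\, \forall d\, (\neg M(d) \lor \neg M(c))) \land (\forall a\, \neg M(a)) \land (\exists d\, J(d))
Rename bound variables to avoid capture: d↦z, d↦x.
  (\forall d\, \exists f\, (\neg J(f) \lor \neg J(d))) \land (\forall c\, \forall z\, (\neg M(z) \lor \neg M(c))) \land (\forall a\, \neg M(a)) \land (\exists x\, J(x))
Finally move all quantifiers to the prefix:
  \forall d\, \exists f\, \forall c\, \forall z\, \forall a\, \exists x\, ((\neg J(f) \lor \neg J(d)) \land (\neg M(z) \lor \neg M(c)) \land \neg M(a) \land J(x))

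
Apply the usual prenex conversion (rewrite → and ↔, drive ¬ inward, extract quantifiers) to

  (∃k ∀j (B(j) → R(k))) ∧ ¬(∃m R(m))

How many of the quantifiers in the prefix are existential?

1

Eliminate → and ↔ using ¬ and ∨.
  (∃k ∀j (¬B(j) ∨ R(k))) ∧ ¬(∃m R(m))
Push ¬ through the quantifiers and connectives to reach negation normal form:
  (∃k ∀j (¬B(j) ∨ R(k))) ∧ (∀m ¬R(m))
Pull the quantifiers to the front (each side's bound variable is not free in the other side):
  ∃k ∀j ∀m ((¬B(j) ∨ R(k)) ∧ ¬R(m))
The prefix is ∃k ∀j ∀m: 2 universal, 1 existential.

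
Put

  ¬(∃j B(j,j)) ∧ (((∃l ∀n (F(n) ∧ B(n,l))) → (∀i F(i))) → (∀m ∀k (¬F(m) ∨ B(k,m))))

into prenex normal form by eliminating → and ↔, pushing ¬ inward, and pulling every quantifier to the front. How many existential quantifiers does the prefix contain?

2

Eliminate → and ↔ using ¬ and ∨.
  ¬(∃j B(j,j)) ∧ (¬(¬(∃l ∀n (F(n) ∧ B(n,l))) ∨ (∀i F(i))) ∨ (∀m ∀k (¬F(m) ∨ B(k,m))))
Move each ¬ inward, flipping quantifiers it crosses:
  (∀j ¬B(j,j)) ∧ ((∃l ∀n (F(n) ∧ B(n,l))) ∧ (∃i ¬F(i)) ∨ (∀m ∀k (¬F(m) ∨ B(k,m))))
All bound variables are already distinct, so no renaming is needed.
Finally move all quantifiers to the prefix:
  ∀j ∃l ∀n ∃i ∀m ∀k (¬B(j,j) ∧ (F(n) ∧ B(n,l) ∧ ¬F(i) ∨ ¬F(m) ∨ B(k,m)))
The prefix is ∀j ∃l ∀n ∃i ∀m ∀k: 4 universal, 2 existential.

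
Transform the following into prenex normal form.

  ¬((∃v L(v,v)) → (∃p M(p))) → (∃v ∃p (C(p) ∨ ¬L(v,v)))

Eliminate → and ↔ using ¬ and ∨.
  ¬¬(¬(∃v L(v,v)) ∨ (∃p M(p))) ∨ (∃v ∃p (C(p) ∨ ¬L(v,v)))
Move each ¬ inward, flipping quantifiers it crosses:
  (∀v ¬L(v,v)) ∨ (∃p M(p)) ∨ (∃v ∃p (C(p) ∨ ¬L(v,v)))
Give each quantifier a distinct variable: v↦r, p↦y.
  (∀v ¬L(v,v)) ∨ (∃p M(p)) ∨ (∃r ∃y (C(y) ∨ ¬L(r,r)))
Finally move all quantifiers to the prefix:
  ∀v ∃p ∃r ∃y (¬L(v,v) ∨ M(p) ∨ C(y) ∨ ¬L(r,r))

∀v ∃p ∃r ∃y (¬L(v,v) ∨ M(p) ∨ C(y) ∨ ¬L(r,r))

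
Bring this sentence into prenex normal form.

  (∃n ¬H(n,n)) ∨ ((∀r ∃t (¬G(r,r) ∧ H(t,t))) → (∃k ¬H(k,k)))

Rewrite implications/biconditionals: A → B as ¬A ∨ B.
  (∃n ¬H(n,n)) ∨ ¬(∀r ∃t (¬G(r,r) ∧ H(t,t))) ∨ (∃k ¬H(k,k))
Push ¬ through the quantifiers and connectives to reach negation normal form:
  (∃n ¬H(n,n)) ∨ (∃r ∀t (G(r,r) ∨ ¬H(t,t))) ∨ (∃k ¬H(k,k))
All bound variables are already distinct, so no renaming is needed.
Extract every quantifier outward, since the variables are now distinct and don't occur free across branches:
  ∃n ∃r ∀t ∃k (¬H(n,n) ∨ G(r,r) ∨ ¬H(t,t) ∨ ¬H(k,k))

∃n ∃r ∀t ∃k (¬H(n,n) ∨ G(r,r) ∨ ¬H(t,t) ∨ ¬H(k,k))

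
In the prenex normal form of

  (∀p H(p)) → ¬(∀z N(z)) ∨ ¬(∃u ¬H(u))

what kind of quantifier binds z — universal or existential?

existential

Rewrite implications/biconditionals: A → B as ¬A ∨ B.
  ¬(∀p H(p)) ∨ ¬(∀z N(z)) ∨ ¬(∃u ¬H(u))
Push ¬ through the quantifiers and connectives to reach negation normal form:
  (∃p ¬H(p)) ∨ (∃z ¬N(z)) ∨ (∀u H(u))
All bound variables are already distinct, so no renaming is needed.
Finally move all quantifiers to the prefix:
  ∃p ∃z ∀u (¬H(p) ∨ ¬N(z) ∨ H(u))
The quantifier ∀z sits under an odd number of negations (counting the antecedent side of each →), so it flips to ∃z.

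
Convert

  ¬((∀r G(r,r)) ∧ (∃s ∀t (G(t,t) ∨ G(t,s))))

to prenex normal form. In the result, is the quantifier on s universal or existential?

universal

Drive negations inward (¬∀x A ≡ ∃x ¬A, ¬∃x A ≡ ∀x ¬A, De Morgan for ∧/∨):
  (∃r ¬G(r,r)) ∨ (∀s ∃t (¬G(t,t) ∧ ¬G(t,s)))
Extract every quantifier outward, since the variables are now distinct and don't occur free across branches:
  ∃r ∀s ∃t (¬G(r,r) ∨ ¬G(t,t) ∧ ¬G(t,s))
The quantifier ∃s sits under an odd number of negations, so it flips to ∀s.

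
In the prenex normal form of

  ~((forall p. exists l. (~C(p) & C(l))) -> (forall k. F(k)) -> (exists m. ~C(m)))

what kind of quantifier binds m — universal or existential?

First replace A → B with ¬A ∨ B.
  ~(~(forall p. exists l. (~C(p) & C(l))) | ~(forall k. F(k)) | (exists m. ~C(m)))
Move each ¬ inward, flipping quantifiers it crosses:
  (forall p. exists l. (~C(p) & C(l))) & (forall k. F(k)) & (forall m. C(m))
Extract every quantifier outward, since the variables are now distinct and don't occur free across branches:
  forall p. exists l. forall k. forall m. (~C(p) & C(l) & F(k) & C(m))
The quantifier exists m sits under an odd number of negations (counting the antecedent side of each →), so it flips to forall m.

universal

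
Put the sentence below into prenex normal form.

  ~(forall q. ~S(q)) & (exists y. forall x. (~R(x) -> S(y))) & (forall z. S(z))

exists q. exists y. forall x. forall z. (S(q) & (R(x) | S(y)) & S(z))

Eliminate → and ↔ using ¬ and ∨.
  ~(forall q. ~S(q)) & (exists y. forall x. (~~R(x) | S(y))) & (forall z. S(z))
Push ¬ through the quantifiers and connectives to reach negation normal form:
  (exists q. S(q)) & (exists y. forall x. (R(x) | S(y))) & (forall z. S(z))
All bound variables are already distinct, so no renaming is needed.
Extract every quantifier outward, since the variables are now distinct and don't occur free across branches:
  exists q. exists y. forall x. forall z. (S(q) & (R(x) | S(y)) & S(z))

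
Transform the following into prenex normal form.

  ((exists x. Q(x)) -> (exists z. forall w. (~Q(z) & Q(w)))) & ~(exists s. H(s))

First replace A → B with ¬A ∨ B.
  (~(exists x. Q(x)) | (exists z. forall w. (~Q(z) & Q(w)))) & ~(exists s. H(s))
Push ¬ through the quantifiers and connectives to reach negation normal form:
  ((forall x. ~Q(x)) | (exists z. forall w. (~Q(z) & Q(w)))) & (forall s. ~H(s))
Finally move all quantifiers to the prefix:
  forall x. exists z. forall w. forall s. ((~Q(x) | ~Q(z) & Q(w)) & ~H(s))

forall x. exists z. forall w. forall s. ((~Q(x) | ~Q(z) & Q(w)) & ~H(s))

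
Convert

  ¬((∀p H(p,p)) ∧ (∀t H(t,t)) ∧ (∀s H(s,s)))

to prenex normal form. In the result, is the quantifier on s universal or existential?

existential

Drive negations inward (¬∀x A ≡ ∃x ¬A, ¬∃x A ≡ ∀x ¬A, De Morgan for ∧/∨):
  (∃p ¬H(p,p)) ∨ (∃t ¬H(t,t)) ∨ (∃s ¬H(s,s))
Finally move all quantifiers to the prefix:
  ∃p ∃t ∃s (¬H(p,p) ∨ ¬H(t,t) ∨ ¬H(s,s))
The quantifier ∀s sits under an odd number of negations, so it flips to ∃s.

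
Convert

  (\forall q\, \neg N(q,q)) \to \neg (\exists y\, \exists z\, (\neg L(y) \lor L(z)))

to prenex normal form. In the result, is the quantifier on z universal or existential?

universal

Eliminate → and ↔ using ¬ and ∨.
  \neg (\forall q\, \neg N(q,q)) \lor \neg (\exists y\, \exists z\, (\neg L(y) \lor L(z)))
Move each ¬ inward, flipping quantifiers it crosses:
  (\exists q\, N(q,q)) \lor (\forall y\, \forall z\, (L(y) \land \neg L(z)))
All bound variables are already distinct, so no renaming is needed.
Extract every quantifier outward, since the variables are now distinct and don't occur free across branches:
  \exists q\, \forall y\, \forall z\, (N(q,q) \lor L(y) \land \neg L(z))
The quantifier \exists z sits under an odd number of negations (counting the antecedent side of each →), so it flips to \forall z.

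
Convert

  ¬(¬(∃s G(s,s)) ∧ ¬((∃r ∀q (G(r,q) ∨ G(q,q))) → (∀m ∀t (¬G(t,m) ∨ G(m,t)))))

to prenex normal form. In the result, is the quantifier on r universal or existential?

universal

Rewrite implications/biconditionals: A → B as ¬A ∨ B.
  ¬(¬(∃s G(s,s)) ∧ ¬(¬(∃r ∀q (G(r,q) ∨ G(q,q))) ∨ (∀m ∀t (¬G(t,m) ∨ G(m,t)))))
Push ¬ through the quantifiers and connectives to reach negation normal form:
  (∃s G(s,s)) ∨ (∀r ∃q (¬G(r,q) ∧ ¬G(q,q))) ∨ (∀m ∀t (¬G(t,m) ∨ G(m,t)))
Pull the quantifiers to the front (each side's bound variable is not free in the other side):
  ∃s ∀r ∃q ∀m ∀t (G(s,s) ∨ ¬G(r,q) ∧ ¬G(q,q) ∨ ¬G(t,m) ∨ G(m,t))
The quantifier ∃r sits under an odd number of negations (counting the antecedent side of each →), so it flips to ∀r.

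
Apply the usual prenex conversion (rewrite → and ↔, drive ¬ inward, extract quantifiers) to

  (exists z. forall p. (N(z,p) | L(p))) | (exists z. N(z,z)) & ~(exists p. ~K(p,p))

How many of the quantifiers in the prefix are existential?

2

Push ¬ through the quantifiers and connectives to reach negation normal form:
  (exists z. forall p. (N(z,p) | L(p))) | (exists z. N(z,z)) & (forall p. K(p,p))
Standardize variables apart so no two quantifiers bind the same name: z↦r, p↦q.
  (exists z. forall p. (N(z,p) | L(p))) | (exists r. N(r,r)) & (forall q. K(q,q))
Extract every quantifier outward, since the variables are now distinct and don't occur free across branches:
  exists z. forall p. exists r. forall q. (N(z,p) | L(p) | N(r,r) & K(q,q))
The prefix is exists z forall p exists r forall q: 2 universal, 2 existential.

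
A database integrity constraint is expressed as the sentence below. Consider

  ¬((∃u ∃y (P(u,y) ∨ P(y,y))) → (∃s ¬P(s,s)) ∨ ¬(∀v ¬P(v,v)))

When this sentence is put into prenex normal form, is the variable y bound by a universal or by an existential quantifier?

Rewrite implications/biconditionals: A → B as ¬A ∨ B.
  ¬(¬(∃u ∃y (P(u,y) ∨ P(y,y))) ∨ (∃s ¬P(s,s)) ∨ ¬(∀v ¬P(v,v)))
Move each ¬ inward, flipping quantifiers it crosses:
  (∃u ∃y (P(u,y) ∨ P(y,y))) ∧ (∀s P(s,s)) ∧ (∀v ¬P(v,v))
Extract every quantifier outward, since the variables are now distinct and don't occur free across branches:
  ∃u ∃y ∀s ∀v ((P(u,y) ∨ P(y,y)) ∧ P(s,s) ∧ ¬P(v,v))
The quantifier ∃y sits under an even number of negations (counting the antecedent side of each →), so it remains existential.

existential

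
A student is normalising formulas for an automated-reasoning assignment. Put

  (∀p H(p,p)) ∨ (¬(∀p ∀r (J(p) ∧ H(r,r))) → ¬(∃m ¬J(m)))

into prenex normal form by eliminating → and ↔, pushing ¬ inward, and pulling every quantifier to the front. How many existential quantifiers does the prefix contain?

First replace A → B with ¬A ∨ B.
  (∀p H(p,p)) ∨ ¬¬(∀p ∀r (J(p) ∧ H(r,r))) ∨ ¬(∃m ¬J(m))
Move each ¬ inward, flipping quantifiers it crosses:
  (∀p H(p,p)) ∨ (∀p ∀r (J(p) ∧ H(r,r))) ∨ (∀m J(m))
Standardize variables apart so no two quantifiers bind the same name: p↦u.
  (∀p H(p,p)) ∨ (∀u ∀r (J(u) ∧ H(r,r))) ∨ (∀m J(m))
Pull the quantifiers to the front (each side's bound variable is not free in the other side):
  ∀p ∀u ∀r ∀m (H(p,p) ∨ J(u) ∧ H(r,r) ∨ J(m))
The prefix is ∀p ∀u ∀r ∀m: 4 universal, 0 existential.

0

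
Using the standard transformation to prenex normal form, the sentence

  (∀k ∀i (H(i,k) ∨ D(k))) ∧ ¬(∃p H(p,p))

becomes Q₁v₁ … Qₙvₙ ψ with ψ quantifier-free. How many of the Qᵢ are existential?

0

Push ¬ through the quantifiers and connectives to reach negation normal form:
  (∀k ∀i (H(i,k) ∨ D(k))) ∧ (∀p ¬H(p,p))
Extract every quantifier outward, since the variables are now distinct and don't occur free across branches:
  ∀k ∀i ∀p ((H(i,k) ∨ D(k)) ∧ ¬H(p,p))
The prefix is ∀k ∀i ∀p: 3 universal, 0 existential.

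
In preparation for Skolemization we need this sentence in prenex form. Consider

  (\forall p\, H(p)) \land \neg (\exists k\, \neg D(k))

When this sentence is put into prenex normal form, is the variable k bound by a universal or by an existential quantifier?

Push ¬ through the quantifiers and connectives to reach negation normal form:
  (\forall p\, H(p)) \land (\forall k\, D(k))
All bound variables are already distinct, so no renaming is needed.
Extract every quantifier outward, since the variables are now distinct and don't occur free across branches:
  \forall p\, \forall k\, (H(p) \land D(k))
The quantifier \exists k sits under an odd number of negations, so it flips to \forall k.

universal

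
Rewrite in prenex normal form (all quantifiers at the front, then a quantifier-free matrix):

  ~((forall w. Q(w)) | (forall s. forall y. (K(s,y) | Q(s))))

Move each ¬ inward, flipping quantifiers it crosses:
  (exists w. ~Q(w)) & (exists s. exists y. (~K(s,y) & ~Q(s)))
Finally move all quantifiers to the prefix:
  exists w. exists s. exists y. (~Q(w) & ~K(s,y) & ~Q(s))

exists w. exists s. exists y. (~Q(w) & ~K(s,y) & ~Q(s))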